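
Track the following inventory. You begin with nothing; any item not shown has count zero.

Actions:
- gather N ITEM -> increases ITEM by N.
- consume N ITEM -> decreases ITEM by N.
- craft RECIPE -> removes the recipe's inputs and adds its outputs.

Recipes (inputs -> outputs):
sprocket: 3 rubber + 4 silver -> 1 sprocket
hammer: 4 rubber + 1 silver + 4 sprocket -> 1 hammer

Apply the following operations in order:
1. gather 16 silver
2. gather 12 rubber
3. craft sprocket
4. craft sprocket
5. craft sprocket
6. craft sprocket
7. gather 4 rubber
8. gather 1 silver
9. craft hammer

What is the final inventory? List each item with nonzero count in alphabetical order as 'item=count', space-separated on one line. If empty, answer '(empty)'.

Answer: hammer=1

Derivation:
After 1 (gather 16 silver): silver=16
After 2 (gather 12 rubber): rubber=12 silver=16
After 3 (craft sprocket): rubber=9 silver=12 sprocket=1
After 4 (craft sprocket): rubber=6 silver=8 sprocket=2
After 5 (craft sprocket): rubber=3 silver=4 sprocket=3
After 6 (craft sprocket): sprocket=4
After 7 (gather 4 rubber): rubber=4 sprocket=4
After 8 (gather 1 silver): rubber=4 silver=1 sprocket=4
After 9 (craft hammer): hammer=1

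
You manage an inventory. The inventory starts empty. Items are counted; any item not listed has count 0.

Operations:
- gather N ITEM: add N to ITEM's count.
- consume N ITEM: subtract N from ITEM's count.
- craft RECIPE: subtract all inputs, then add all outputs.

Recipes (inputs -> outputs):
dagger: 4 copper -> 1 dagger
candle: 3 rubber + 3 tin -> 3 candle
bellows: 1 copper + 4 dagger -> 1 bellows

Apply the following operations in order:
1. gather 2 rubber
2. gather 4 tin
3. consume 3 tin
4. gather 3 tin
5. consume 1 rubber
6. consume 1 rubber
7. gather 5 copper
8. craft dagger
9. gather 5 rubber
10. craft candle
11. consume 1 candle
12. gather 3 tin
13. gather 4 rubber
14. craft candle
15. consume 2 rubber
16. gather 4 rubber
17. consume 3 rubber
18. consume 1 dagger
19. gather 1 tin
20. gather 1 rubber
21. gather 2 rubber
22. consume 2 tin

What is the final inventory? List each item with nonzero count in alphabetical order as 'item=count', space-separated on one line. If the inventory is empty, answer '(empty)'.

Answer: candle=5 copper=1 rubber=5

Derivation:
After 1 (gather 2 rubber): rubber=2
After 2 (gather 4 tin): rubber=2 tin=4
After 3 (consume 3 tin): rubber=2 tin=1
After 4 (gather 3 tin): rubber=2 tin=4
After 5 (consume 1 rubber): rubber=1 tin=4
After 6 (consume 1 rubber): tin=4
After 7 (gather 5 copper): copper=5 tin=4
After 8 (craft dagger): copper=1 dagger=1 tin=4
After 9 (gather 5 rubber): copper=1 dagger=1 rubber=5 tin=4
After 10 (craft candle): candle=3 copper=1 dagger=1 rubber=2 tin=1
After 11 (consume 1 candle): candle=2 copper=1 dagger=1 rubber=2 tin=1
After 12 (gather 3 tin): candle=2 copper=1 dagger=1 rubber=2 tin=4
After 13 (gather 4 rubber): candle=2 copper=1 dagger=1 rubber=6 tin=4
After 14 (craft candle): candle=5 copper=1 dagger=1 rubber=3 tin=1
After 15 (consume 2 rubber): candle=5 copper=1 dagger=1 rubber=1 tin=1
After 16 (gather 4 rubber): candle=5 copper=1 dagger=1 rubber=5 tin=1
After 17 (consume 3 rubber): candle=5 copper=1 dagger=1 rubber=2 tin=1
After 18 (consume 1 dagger): candle=5 copper=1 rubber=2 tin=1
After 19 (gather 1 tin): candle=5 copper=1 rubber=2 tin=2
After 20 (gather 1 rubber): candle=5 copper=1 rubber=3 tin=2
After 21 (gather 2 rubber): candle=5 copper=1 rubber=5 tin=2
After 22 (consume 2 tin): candle=5 copper=1 rubber=5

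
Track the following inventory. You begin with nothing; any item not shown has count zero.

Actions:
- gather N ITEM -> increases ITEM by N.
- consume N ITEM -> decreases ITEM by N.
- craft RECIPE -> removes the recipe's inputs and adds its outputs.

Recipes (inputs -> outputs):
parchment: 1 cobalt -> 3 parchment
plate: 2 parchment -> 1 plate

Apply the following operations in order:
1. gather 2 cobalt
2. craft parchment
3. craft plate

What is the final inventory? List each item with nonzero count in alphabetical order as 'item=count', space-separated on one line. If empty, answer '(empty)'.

Answer: cobalt=1 parchment=1 plate=1

Derivation:
After 1 (gather 2 cobalt): cobalt=2
After 2 (craft parchment): cobalt=1 parchment=3
After 3 (craft plate): cobalt=1 parchment=1 plate=1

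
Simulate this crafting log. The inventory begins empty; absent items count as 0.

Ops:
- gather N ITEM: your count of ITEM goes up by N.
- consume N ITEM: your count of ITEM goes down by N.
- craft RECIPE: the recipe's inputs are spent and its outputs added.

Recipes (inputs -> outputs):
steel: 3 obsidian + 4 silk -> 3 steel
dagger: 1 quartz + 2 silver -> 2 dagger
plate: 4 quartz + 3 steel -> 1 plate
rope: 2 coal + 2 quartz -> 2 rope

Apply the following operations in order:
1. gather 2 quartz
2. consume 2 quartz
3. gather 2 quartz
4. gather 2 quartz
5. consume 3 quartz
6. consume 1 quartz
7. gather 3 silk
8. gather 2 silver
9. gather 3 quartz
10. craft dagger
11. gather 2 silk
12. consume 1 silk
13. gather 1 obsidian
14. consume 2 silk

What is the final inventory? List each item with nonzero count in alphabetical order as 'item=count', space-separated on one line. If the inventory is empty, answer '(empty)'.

After 1 (gather 2 quartz): quartz=2
After 2 (consume 2 quartz): (empty)
After 3 (gather 2 quartz): quartz=2
After 4 (gather 2 quartz): quartz=4
After 5 (consume 3 quartz): quartz=1
After 6 (consume 1 quartz): (empty)
After 7 (gather 3 silk): silk=3
After 8 (gather 2 silver): silk=3 silver=2
After 9 (gather 3 quartz): quartz=3 silk=3 silver=2
After 10 (craft dagger): dagger=2 quartz=2 silk=3
After 11 (gather 2 silk): dagger=2 quartz=2 silk=5
After 12 (consume 1 silk): dagger=2 quartz=2 silk=4
After 13 (gather 1 obsidian): dagger=2 obsidian=1 quartz=2 silk=4
After 14 (consume 2 silk): dagger=2 obsidian=1 quartz=2 silk=2

Answer: dagger=2 obsidian=1 quartz=2 silk=2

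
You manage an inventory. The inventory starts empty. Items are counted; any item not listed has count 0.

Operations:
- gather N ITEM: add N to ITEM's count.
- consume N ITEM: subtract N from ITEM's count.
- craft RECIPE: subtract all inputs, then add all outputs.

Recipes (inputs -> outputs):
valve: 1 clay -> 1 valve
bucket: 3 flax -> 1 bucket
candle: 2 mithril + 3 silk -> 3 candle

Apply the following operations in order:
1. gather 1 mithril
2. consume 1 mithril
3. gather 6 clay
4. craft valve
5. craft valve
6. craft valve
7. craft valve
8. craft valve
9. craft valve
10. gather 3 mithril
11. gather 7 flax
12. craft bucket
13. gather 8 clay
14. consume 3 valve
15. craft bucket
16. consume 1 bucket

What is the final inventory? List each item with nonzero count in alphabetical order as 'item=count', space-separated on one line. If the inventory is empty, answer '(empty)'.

After 1 (gather 1 mithril): mithril=1
After 2 (consume 1 mithril): (empty)
After 3 (gather 6 clay): clay=6
After 4 (craft valve): clay=5 valve=1
After 5 (craft valve): clay=4 valve=2
After 6 (craft valve): clay=3 valve=3
After 7 (craft valve): clay=2 valve=4
After 8 (craft valve): clay=1 valve=5
After 9 (craft valve): valve=6
After 10 (gather 3 mithril): mithril=3 valve=6
After 11 (gather 7 flax): flax=7 mithril=3 valve=6
After 12 (craft bucket): bucket=1 flax=4 mithril=3 valve=6
After 13 (gather 8 clay): bucket=1 clay=8 flax=4 mithril=3 valve=6
After 14 (consume 3 valve): bucket=1 clay=8 flax=4 mithril=3 valve=3
After 15 (craft bucket): bucket=2 clay=8 flax=1 mithril=3 valve=3
After 16 (consume 1 bucket): bucket=1 clay=8 flax=1 mithril=3 valve=3

Answer: bucket=1 clay=8 flax=1 mithril=3 valve=3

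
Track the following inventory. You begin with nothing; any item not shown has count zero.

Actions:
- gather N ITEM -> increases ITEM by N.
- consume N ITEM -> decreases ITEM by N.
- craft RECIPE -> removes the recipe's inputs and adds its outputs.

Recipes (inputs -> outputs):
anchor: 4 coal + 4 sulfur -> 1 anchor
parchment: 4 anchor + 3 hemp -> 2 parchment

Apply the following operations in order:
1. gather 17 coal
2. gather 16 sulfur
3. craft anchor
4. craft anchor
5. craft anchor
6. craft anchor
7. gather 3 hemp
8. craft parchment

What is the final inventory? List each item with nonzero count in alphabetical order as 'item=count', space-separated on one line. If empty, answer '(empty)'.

Answer: coal=1 parchment=2

Derivation:
After 1 (gather 17 coal): coal=17
After 2 (gather 16 sulfur): coal=17 sulfur=16
After 3 (craft anchor): anchor=1 coal=13 sulfur=12
After 4 (craft anchor): anchor=2 coal=9 sulfur=8
After 5 (craft anchor): anchor=3 coal=5 sulfur=4
After 6 (craft anchor): anchor=4 coal=1
After 7 (gather 3 hemp): anchor=4 coal=1 hemp=3
After 8 (craft parchment): coal=1 parchment=2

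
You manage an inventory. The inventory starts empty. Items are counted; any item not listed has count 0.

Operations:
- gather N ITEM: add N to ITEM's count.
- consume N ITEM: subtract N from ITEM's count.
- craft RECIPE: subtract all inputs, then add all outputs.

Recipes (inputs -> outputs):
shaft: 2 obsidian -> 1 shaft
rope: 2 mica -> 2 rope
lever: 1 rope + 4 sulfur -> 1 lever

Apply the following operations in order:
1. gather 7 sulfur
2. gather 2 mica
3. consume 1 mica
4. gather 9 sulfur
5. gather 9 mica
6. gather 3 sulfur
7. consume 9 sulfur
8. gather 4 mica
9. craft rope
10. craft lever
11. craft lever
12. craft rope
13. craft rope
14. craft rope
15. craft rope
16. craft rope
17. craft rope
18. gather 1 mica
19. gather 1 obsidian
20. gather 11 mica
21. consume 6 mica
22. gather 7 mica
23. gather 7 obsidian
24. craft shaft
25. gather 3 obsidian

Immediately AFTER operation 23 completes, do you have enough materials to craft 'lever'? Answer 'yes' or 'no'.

After 1 (gather 7 sulfur): sulfur=7
After 2 (gather 2 mica): mica=2 sulfur=7
After 3 (consume 1 mica): mica=1 sulfur=7
After 4 (gather 9 sulfur): mica=1 sulfur=16
After 5 (gather 9 mica): mica=10 sulfur=16
After 6 (gather 3 sulfur): mica=10 sulfur=19
After 7 (consume 9 sulfur): mica=10 sulfur=10
After 8 (gather 4 mica): mica=14 sulfur=10
After 9 (craft rope): mica=12 rope=2 sulfur=10
After 10 (craft lever): lever=1 mica=12 rope=1 sulfur=6
After 11 (craft lever): lever=2 mica=12 sulfur=2
After 12 (craft rope): lever=2 mica=10 rope=2 sulfur=2
After 13 (craft rope): lever=2 mica=8 rope=4 sulfur=2
After 14 (craft rope): lever=2 mica=6 rope=6 sulfur=2
After 15 (craft rope): lever=2 mica=4 rope=8 sulfur=2
After 16 (craft rope): lever=2 mica=2 rope=10 sulfur=2
After 17 (craft rope): lever=2 rope=12 sulfur=2
After 18 (gather 1 mica): lever=2 mica=1 rope=12 sulfur=2
After 19 (gather 1 obsidian): lever=2 mica=1 obsidian=1 rope=12 sulfur=2
After 20 (gather 11 mica): lever=2 mica=12 obsidian=1 rope=12 sulfur=2
After 21 (consume 6 mica): lever=2 mica=6 obsidian=1 rope=12 sulfur=2
After 22 (gather 7 mica): lever=2 mica=13 obsidian=1 rope=12 sulfur=2
After 23 (gather 7 obsidian): lever=2 mica=13 obsidian=8 rope=12 sulfur=2

Answer: no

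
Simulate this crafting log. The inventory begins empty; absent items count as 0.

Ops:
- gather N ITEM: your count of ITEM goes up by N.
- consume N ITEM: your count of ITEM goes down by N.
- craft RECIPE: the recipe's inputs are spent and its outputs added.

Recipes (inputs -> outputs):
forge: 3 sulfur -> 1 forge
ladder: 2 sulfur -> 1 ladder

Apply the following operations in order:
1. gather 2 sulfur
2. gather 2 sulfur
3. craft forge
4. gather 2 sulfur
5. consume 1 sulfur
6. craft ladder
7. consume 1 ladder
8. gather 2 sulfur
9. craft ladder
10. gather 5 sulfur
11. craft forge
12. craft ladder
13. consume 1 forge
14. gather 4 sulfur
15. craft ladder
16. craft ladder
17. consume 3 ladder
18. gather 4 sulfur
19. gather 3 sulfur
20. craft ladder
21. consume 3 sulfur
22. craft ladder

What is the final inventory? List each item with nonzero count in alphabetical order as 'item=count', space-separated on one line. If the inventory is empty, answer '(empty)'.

Answer: forge=1 ladder=3

Derivation:
After 1 (gather 2 sulfur): sulfur=2
After 2 (gather 2 sulfur): sulfur=4
After 3 (craft forge): forge=1 sulfur=1
After 4 (gather 2 sulfur): forge=1 sulfur=3
After 5 (consume 1 sulfur): forge=1 sulfur=2
After 6 (craft ladder): forge=1 ladder=1
After 7 (consume 1 ladder): forge=1
After 8 (gather 2 sulfur): forge=1 sulfur=2
After 9 (craft ladder): forge=1 ladder=1
After 10 (gather 5 sulfur): forge=1 ladder=1 sulfur=5
After 11 (craft forge): forge=2 ladder=1 sulfur=2
After 12 (craft ladder): forge=2 ladder=2
After 13 (consume 1 forge): forge=1 ladder=2
After 14 (gather 4 sulfur): forge=1 ladder=2 sulfur=4
After 15 (craft ladder): forge=1 ladder=3 sulfur=2
After 16 (craft ladder): forge=1 ladder=4
After 17 (consume 3 ladder): forge=1 ladder=1
After 18 (gather 4 sulfur): forge=1 ladder=1 sulfur=4
After 19 (gather 3 sulfur): forge=1 ladder=1 sulfur=7
After 20 (craft ladder): forge=1 ladder=2 sulfur=5
After 21 (consume 3 sulfur): forge=1 ladder=2 sulfur=2
After 22 (craft ladder): forge=1 ladder=3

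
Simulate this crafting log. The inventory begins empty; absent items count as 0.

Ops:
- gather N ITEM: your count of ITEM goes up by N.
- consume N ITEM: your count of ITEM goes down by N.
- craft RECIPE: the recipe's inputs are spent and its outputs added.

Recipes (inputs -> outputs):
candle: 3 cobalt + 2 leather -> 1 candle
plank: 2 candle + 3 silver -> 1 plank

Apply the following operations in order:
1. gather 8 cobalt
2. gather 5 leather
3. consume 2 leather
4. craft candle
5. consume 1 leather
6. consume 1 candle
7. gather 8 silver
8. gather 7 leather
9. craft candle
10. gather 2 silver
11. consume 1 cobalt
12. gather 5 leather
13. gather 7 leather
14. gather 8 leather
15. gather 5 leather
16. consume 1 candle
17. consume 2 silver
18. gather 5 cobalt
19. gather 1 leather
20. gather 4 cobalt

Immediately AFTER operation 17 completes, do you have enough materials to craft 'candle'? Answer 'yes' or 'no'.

After 1 (gather 8 cobalt): cobalt=8
After 2 (gather 5 leather): cobalt=8 leather=5
After 3 (consume 2 leather): cobalt=8 leather=3
After 4 (craft candle): candle=1 cobalt=5 leather=1
After 5 (consume 1 leather): candle=1 cobalt=5
After 6 (consume 1 candle): cobalt=5
After 7 (gather 8 silver): cobalt=5 silver=8
After 8 (gather 7 leather): cobalt=5 leather=7 silver=8
After 9 (craft candle): candle=1 cobalt=2 leather=5 silver=8
After 10 (gather 2 silver): candle=1 cobalt=2 leather=5 silver=10
After 11 (consume 1 cobalt): candle=1 cobalt=1 leather=5 silver=10
After 12 (gather 5 leather): candle=1 cobalt=1 leather=10 silver=10
After 13 (gather 7 leather): candle=1 cobalt=1 leather=17 silver=10
After 14 (gather 8 leather): candle=1 cobalt=1 leather=25 silver=10
After 15 (gather 5 leather): candle=1 cobalt=1 leather=30 silver=10
After 16 (consume 1 candle): cobalt=1 leather=30 silver=10
After 17 (consume 2 silver): cobalt=1 leather=30 silver=8

Answer: no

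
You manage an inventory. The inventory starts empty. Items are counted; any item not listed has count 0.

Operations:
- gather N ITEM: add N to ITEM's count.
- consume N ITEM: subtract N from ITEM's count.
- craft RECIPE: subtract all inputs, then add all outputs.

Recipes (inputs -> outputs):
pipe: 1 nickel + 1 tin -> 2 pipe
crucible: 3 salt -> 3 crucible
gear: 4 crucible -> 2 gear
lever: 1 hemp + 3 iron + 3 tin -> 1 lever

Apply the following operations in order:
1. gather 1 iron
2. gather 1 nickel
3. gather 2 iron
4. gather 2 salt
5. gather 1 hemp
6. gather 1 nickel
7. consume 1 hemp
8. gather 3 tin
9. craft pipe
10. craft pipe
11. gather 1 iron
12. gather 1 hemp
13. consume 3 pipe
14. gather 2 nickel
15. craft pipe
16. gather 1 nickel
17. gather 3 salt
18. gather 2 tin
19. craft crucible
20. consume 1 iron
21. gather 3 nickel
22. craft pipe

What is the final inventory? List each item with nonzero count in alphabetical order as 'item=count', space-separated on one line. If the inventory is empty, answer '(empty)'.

After 1 (gather 1 iron): iron=1
After 2 (gather 1 nickel): iron=1 nickel=1
After 3 (gather 2 iron): iron=3 nickel=1
After 4 (gather 2 salt): iron=3 nickel=1 salt=2
After 5 (gather 1 hemp): hemp=1 iron=3 nickel=1 salt=2
After 6 (gather 1 nickel): hemp=1 iron=3 nickel=2 salt=2
After 7 (consume 1 hemp): iron=3 nickel=2 salt=2
After 8 (gather 3 tin): iron=3 nickel=2 salt=2 tin=3
After 9 (craft pipe): iron=3 nickel=1 pipe=2 salt=2 tin=2
After 10 (craft pipe): iron=3 pipe=4 salt=2 tin=1
After 11 (gather 1 iron): iron=4 pipe=4 salt=2 tin=1
After 12 (gather 1 hemp): hemp=1 iron=4 pipe=4 salt=2 tin=1
After 13 (consume 3 pipe): hemp=1 iron=4 pipe=1 salt=2 tin=1
After 14 (gather 2 nickel): hemp=1 iron=4 nickel=2 pipe=1 salt=2 tin=1
After 15 (craft pipe): hemp=1 iron=4 nickel=1 pipe=3 salt=2
After 16 (gather 1 nickel): hemp=1 iron=4 nickel=2 pipe=3 salt=2
After 17 (gather 3 salt): hemp=1 iron=4 nickel=2 pipe=3 salt=5
After 18 (gather 2 tin): hemp=1 iron=4 nickel=2 pipe=3 salt=5 tin=2
After 19 (craft crucible): crucible=3 hemp=1 iron=4 nickel=2 pipe=3 salt=2 tin=2
After 20 (consume 1 iron): crucible=3 hemp=1 iron=3 nickel=2 pipe=3 salt=2 tin=2
After 21 (gather 3 nickel): crucible=3 hemp=1 iron=3 nickel=5 pipe=3 salt=2 tin=2
After 22 (craft pipe): crucible=3 hemp=1 iron=3 nickel=4 pipe=5 salt=2 tin=1

Answer: crucible=3 hemp=1 iron=3 nickel=4 pipe=5 salt=2 tin=1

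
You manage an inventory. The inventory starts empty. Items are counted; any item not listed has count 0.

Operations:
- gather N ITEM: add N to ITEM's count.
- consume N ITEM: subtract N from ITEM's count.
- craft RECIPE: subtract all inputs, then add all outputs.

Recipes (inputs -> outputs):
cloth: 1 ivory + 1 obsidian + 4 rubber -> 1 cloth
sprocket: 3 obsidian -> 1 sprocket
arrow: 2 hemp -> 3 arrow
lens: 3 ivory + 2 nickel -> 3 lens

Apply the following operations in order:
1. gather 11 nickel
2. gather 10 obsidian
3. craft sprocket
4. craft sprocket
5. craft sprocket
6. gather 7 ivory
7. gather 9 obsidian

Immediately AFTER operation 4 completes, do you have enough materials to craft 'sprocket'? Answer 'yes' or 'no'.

After 1 (gather 11 nickel): nickel=11
After 2 (gather 10 obsidian): nickel=11 obsidian=10
After 3 (craft sprocket): nickel=11 obsidian=7 sprocket=1
After 4 (craft sprocket): nickel=11 obsidian=4 sprocket=2

Answer: yes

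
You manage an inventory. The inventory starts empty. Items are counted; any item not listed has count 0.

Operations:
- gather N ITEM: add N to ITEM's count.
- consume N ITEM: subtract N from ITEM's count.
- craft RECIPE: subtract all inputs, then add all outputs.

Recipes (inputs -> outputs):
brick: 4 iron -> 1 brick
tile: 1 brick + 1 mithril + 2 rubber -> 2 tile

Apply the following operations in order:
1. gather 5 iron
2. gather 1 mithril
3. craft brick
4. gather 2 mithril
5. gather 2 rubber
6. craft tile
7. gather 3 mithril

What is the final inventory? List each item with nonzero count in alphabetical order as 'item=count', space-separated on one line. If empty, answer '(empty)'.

Answer: iron=1 mithril=5 tile=2

Derivation:
After 1 (gather 5 iron): iron=5
After 2 (gather 1 mithril): iron=5 mithril=1
After 3 (craft brick): brick=1 iron=1 mithril=1
After 4 (gather 2 mithril): brick=1 iron=1 mithril=3
After 5 (gather 2 rubber): brick=1 iron=1 mithril=3 rubber=2
After 6 (craft tile): iron=1 mithril=2 tile=2
After 7 (gather 3 mithril): iron=1 mithril=5 tile=2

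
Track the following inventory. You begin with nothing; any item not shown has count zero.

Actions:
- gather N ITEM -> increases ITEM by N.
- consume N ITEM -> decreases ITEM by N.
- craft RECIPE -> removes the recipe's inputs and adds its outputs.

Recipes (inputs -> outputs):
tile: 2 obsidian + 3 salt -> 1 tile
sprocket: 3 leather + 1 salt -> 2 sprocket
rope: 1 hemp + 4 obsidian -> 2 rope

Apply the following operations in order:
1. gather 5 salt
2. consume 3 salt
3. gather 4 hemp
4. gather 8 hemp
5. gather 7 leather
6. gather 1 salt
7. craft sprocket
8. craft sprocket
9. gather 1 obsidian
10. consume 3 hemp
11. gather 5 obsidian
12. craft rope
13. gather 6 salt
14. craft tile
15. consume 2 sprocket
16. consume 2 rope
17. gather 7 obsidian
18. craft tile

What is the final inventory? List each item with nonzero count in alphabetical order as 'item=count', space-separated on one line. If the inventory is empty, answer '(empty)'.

Answer: hemp=8 leather=1 obsidian=5 salt=1 sprocket=2 tile=2

Derivation:
After 1 (gather 5 salt): salt=5
After 2 (consume 3 salt): salt=2
After 3 (gather 4 hemp): hemp=4 salt=2
After 4 (gather 8 hemp): hemp=12 salt=2
After 5 (gather 7 leather): hemp=12 leather=7 salt=2
After 6 (gather 1 salt): hemp=12 leather=7 salt=3
After 7 (craft sprocket): hemp=12 leather=4 salt=2 sprocket=2
After 8 (craft sprocket): hemp=12 leather=1 salt=1 sprocket=4
After 9 (gather 1 obsidian): hemp=12 leather=1 obsidian=1 salt=1 sprocket=4
After 10 (consume 3 hemp): hemp=9 leather=1 obsidian=1 salt=1 sprocket=4
After 11 (gather 5 obsidian): hemp=9 leather=1 obsidian=6 salt=1 sprocket=4
After 12 (craft rope): hemp=8 leather=1 obsidian=2 rope=2 salt=1 sprocket=4
After 13 (gather 6 salt): hemp=8 leather=1 obsidian=2 rope=2 salt=7 sprocket=4
After 14 (craft tile): hemp=8 leather=1 rope=2 salt=4 sprocket=4 tile=1
After 15 (consume 2 sprocket): hemp=8 leather=1 rope=2 salt=4 sprocket=2 tile=1
After 16 (consume 2 rope): hemp=8 leather=1 salt=4 sprocket=2 tile=1
After 17 (gather 7 obsidian): hemp=8 leather=1 obsidian=7 salt=4 sprocket=2 tile=1
After 18 (craft tile): hemp=8 leather=1 obsidian=5 salt=1 sprocket=2 tile=2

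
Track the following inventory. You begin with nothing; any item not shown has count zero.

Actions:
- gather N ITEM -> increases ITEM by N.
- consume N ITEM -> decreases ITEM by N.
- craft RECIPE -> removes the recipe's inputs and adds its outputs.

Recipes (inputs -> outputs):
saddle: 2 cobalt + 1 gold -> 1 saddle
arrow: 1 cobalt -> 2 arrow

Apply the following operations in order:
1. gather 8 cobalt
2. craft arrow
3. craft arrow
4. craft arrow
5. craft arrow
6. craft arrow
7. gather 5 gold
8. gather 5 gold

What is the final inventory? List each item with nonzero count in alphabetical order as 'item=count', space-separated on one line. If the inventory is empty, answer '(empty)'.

After 1 (gather 8 cobalt): cobalt=8
After 2 (craft arrow): arrow=2 cobalt=7
After 3 (craft arrow): arrow=4 cobalt=6
After 4 (craft arrow): arrow=6 cobalt=5
After 5 (craft arrow): arrow=8 cobalt=4
After 6 (craft arrow): arrow=10 cobalt=3
After 7 (gather 5 gold): arrow=10 cobalt=3 gold=5
After 8 (gather 5 gold): arrow=10 cobalt=3 gold=10

Answer: arrow=10 cobalt=3 gold=10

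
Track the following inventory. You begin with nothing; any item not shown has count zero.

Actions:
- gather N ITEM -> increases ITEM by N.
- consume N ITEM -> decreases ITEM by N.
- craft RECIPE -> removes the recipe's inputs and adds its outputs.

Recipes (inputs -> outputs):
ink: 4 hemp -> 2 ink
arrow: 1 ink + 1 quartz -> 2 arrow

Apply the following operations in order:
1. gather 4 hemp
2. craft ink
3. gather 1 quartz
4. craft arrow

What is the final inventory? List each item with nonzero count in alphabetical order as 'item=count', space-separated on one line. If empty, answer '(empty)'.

Answer: arrow=2 ink=1

Derivation:
After 1 (gather 4 hemp): hemp=4
After 2 (craft ink): ink=2
After 3 (gather 1 quartz): ink=2 quartz=1
After 4 (craft arrow): arrow=2 ink=1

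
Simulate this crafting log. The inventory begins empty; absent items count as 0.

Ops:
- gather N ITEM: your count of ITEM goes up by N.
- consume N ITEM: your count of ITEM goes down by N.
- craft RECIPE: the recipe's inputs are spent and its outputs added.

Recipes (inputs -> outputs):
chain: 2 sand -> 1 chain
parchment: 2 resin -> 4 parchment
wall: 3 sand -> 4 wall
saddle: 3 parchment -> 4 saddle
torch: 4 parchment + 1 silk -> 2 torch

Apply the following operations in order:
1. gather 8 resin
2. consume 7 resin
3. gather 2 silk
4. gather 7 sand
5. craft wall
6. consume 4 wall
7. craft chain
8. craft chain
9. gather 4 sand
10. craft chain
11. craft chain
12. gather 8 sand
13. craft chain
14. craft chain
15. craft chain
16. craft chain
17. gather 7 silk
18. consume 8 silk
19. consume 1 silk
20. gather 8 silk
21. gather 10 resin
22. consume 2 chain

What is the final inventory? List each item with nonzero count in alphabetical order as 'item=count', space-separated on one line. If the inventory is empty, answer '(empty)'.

Answer: chain=6 resin=11 silk=8

Derivation:
After 1 (gather 8 resin): resin=8
After 2 (consume 7 resin): resin=1
After 3 (gather 2 silk): resin=1 silk=2
After 4 (gather 7 sand): resin=1 sand=7 silk=2
After 5 (craft wall): resin=1 sand=4 silk=2 wall=4
After 6 (consume 4 wall): resin=1 sand=4 silk=2
After 7 (craft chain): chain=1 resin=1 sand=2 silk=2
After 8 (craft chain): chain=2 resin=1 silk=2
After 9 (gather 4 sand): chain=2 resin=1 sand=4 silk=2
After 10 (craft chain): chain=3 resin=1 sand=2 silk=2
After 11 (craft chain): chain=4 resin=1 silk=2
After 12 (gather 8 sand): chain=4 resin=1 sand=8 silk=2
After 13 (craft chain): chain=5 resin=1 sand=6 silk=2
After 14 (craft chain): chain=6 resin=1 sand=4 silk=2
After 15 (craft chain): chain=7 resin=1 sand=2 silk=2
After 16 (craft chain): chain=8 resin=1 silk=2
After 17 (gather 7 silk): chain=8 resin=1 silk=9
After 18 (consume 8 silk): chain=8 resin=1 silk=1
After 19 (consume 1 silk): chain=8 resin=1
After 20 (gather 8 silk): chain=8 resin=1 silk=8
After 21 (gather 10 resin): chain=8 resin=11 silk=8
After 22 (consume 2 chain): chain=6 resin=11 silk=8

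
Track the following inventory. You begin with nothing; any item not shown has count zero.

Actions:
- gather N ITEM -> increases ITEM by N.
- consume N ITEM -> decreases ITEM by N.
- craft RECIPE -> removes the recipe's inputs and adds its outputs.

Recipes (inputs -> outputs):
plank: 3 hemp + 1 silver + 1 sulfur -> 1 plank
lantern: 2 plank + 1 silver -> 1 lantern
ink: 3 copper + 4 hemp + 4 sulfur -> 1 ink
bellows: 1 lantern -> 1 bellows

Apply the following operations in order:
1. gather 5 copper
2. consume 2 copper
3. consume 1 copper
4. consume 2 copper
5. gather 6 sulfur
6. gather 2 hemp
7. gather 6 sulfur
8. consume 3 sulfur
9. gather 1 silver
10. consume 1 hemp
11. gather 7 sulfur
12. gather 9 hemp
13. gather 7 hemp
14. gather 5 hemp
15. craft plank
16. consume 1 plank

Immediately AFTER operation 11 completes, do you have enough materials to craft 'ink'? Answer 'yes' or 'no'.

Answer: no

Derivation:
After 1 (gather 5 copper): copper=5
After 2 (consume 2 copper): copper=3
After 3 (consume 1 copper): copper=2
After 4 (consume 2 copper): (empty)
After 5 (gather 6 sulfur): sulfur=6
After 6 (gather 2 hemp): hemp=2 sulfur=6
After 7 (gather 6 sulfur): hemp=2 sulfur=12
After 8 (consume 3 sulfur): hemp=2 sulfur=9
After 9 (gather 1 silver): hemp=2 silver=1 sulfur=9
After 10 (consume 1 hemp): hemp=1 silver=1 sulfur=9
After 11 (gather 7 sulfur): hemp=1 silver=1 sulfur=16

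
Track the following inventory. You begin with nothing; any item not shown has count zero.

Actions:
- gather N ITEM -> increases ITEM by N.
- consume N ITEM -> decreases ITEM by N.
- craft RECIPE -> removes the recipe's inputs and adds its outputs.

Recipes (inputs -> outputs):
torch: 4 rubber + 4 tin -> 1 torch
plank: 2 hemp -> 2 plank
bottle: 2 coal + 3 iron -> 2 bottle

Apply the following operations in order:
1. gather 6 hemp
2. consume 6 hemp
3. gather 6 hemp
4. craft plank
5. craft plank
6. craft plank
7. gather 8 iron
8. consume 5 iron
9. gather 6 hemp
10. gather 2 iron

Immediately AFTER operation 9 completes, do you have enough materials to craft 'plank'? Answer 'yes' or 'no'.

After 1 (gather 6 hemp): hemp=6
After 2 (consume 6 hemp): (empty)
After 3 (gather 6 hemp): hemp=6
After 4 (craft plank): hemp=4 plank=2
After 5 (craft plank): hemp=2 plank=4
After 6 (craft plank): plank=6
After 7 (gather 8 iron): iron=8 plank=6
After 8 (consume 5 iron): iron=3 plank=6
After 9 (gather 6 hemp): hemp=6 iron=3 plank=6

Answer: yes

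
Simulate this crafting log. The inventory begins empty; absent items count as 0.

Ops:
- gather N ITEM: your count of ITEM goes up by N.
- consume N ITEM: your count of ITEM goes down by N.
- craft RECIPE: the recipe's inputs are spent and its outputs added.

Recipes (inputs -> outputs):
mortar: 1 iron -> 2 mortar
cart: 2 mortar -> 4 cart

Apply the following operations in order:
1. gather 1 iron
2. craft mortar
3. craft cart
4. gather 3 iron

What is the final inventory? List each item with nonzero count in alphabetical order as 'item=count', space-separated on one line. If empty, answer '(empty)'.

Answer: cart=4 iron=3

Derivation:
After 1 (gather 1 iron): iron=1
After 2 (craft mortar): mortar=2
After 3 (craft cart): cart=4
After 4 (gather 3 iron): cart=4 iron=3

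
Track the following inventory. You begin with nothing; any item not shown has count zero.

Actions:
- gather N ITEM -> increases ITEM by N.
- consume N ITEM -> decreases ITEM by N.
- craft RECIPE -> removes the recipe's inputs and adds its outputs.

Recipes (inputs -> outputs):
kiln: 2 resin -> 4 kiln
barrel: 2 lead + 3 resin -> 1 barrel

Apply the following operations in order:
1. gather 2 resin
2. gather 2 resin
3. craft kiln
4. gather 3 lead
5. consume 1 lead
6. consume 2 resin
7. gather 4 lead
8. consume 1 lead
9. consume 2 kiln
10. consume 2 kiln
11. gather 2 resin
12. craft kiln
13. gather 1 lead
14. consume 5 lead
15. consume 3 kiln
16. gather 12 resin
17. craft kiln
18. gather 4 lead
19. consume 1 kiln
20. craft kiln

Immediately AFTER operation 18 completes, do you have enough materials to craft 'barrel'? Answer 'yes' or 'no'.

After 1 (gather 2 resin): resin=2
After 2 (gather 2 resin): resin=4
After 3 (craft kiln): kiln=4 resin=2
After 4 (gather 3 lead): kiln=4 lead=3 resin=2
After 5 (consume 1 lead): kiln=4 lead=2 resin=2
After 6 (consume 2 resin): kiln=4 lead=2
After 7 (gather 4 lead): kiln=4 lead=6
After 8 (consume 1 lead): kiln=4 lead=5
After 9 (consume 2 kiln): kiln=2 lead=5
After 10 (consume 2 kiln): lead=5
After 11 (gather 2 resin): lead=5 resin=2
After 12 (craft kiln): kiln=4 lead=5
After 13 (gather 1 lead): kiln=4 lead=6
After 14 (consume 5 lead): kiln=4 lead=1
After 15 (consume 3 kiln): kiln=1 lead=1
After 16 (gather 12 resin): kiln=1 lead=1 resin=12
After 17 (craft kiln): kiln=5 lead=1 resin=10
After 18 (gather 4 lead): kiln=5 lead=5 resin=10

Answer: yes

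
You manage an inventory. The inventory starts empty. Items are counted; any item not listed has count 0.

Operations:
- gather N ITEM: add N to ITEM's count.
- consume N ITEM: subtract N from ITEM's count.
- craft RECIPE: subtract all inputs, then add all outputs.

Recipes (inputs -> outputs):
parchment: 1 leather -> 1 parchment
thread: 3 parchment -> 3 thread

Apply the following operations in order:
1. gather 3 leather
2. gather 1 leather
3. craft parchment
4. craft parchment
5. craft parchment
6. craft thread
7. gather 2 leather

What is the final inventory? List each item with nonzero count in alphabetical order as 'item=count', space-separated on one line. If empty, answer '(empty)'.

After 1 (gather 3 leather): leather=3
After 2 (gather 1 leather): leather=4
After 3 (craft parchment): leather=3 parchment=1
After 4 (craft parchment): leather=2 parchment=2
After 5 (craft parchment): leather=1 parchment=3
After 6 (craft thread): leather=1 thread=3
After 7 (gather 2 leather): leather=3 thread=3

Answer: leather=3 thread=3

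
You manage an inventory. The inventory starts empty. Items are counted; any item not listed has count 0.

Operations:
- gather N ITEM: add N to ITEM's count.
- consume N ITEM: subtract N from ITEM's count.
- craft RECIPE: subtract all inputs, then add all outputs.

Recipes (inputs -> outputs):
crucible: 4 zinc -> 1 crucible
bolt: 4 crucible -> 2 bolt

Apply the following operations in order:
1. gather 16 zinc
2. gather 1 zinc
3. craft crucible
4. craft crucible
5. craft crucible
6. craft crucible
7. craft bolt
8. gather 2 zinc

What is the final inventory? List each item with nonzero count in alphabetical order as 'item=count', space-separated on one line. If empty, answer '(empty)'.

After 1 (gather 16 zinc): zinc=16
After 2 (gather 1 zinc): zinc=17
After 3 (craft crucible): crucible=1 zinc=13
After 4 (craft crucible): crucible=2 zinc=9
After 5 (craft crucible): crucible=3 zinc=5
After 6 (craft crucible): crucible=4 zinc=1
After 7 (craft bolt): bolt=2 zinc=1
After 8 (gather 2 zinc): bolt=2 zinc=3

Answer: bolt=2 zinc=3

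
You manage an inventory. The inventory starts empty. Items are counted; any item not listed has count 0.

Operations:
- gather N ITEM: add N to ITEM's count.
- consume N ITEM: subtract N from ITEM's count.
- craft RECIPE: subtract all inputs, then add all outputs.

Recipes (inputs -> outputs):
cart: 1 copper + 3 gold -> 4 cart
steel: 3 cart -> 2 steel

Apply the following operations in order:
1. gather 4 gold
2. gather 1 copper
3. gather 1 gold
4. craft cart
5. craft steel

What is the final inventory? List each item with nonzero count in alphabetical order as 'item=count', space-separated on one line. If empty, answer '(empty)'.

After 1 (gather 4 gold): gold=4
After 2 (gather 1 copper): copper=1 gold=4
After 3 (gather 1 gold): copper=1 gold=5
After 4 (craft cart): cart=4 gold=2
After 5 (craft steel): cart=1 gold=2 steel=2

Answer: cart=1 gold=2 steel=2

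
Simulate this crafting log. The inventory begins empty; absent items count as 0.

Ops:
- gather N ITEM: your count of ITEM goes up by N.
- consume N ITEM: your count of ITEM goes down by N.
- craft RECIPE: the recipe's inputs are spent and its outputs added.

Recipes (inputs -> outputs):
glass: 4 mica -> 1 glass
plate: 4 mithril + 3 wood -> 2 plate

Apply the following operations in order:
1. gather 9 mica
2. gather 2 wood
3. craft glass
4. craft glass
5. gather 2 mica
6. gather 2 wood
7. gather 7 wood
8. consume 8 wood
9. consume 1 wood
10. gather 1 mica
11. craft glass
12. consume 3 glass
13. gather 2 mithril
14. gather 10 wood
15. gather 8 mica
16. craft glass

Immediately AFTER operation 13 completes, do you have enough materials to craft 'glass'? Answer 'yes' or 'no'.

After 1 (gather 9 mica): mica=9
After 2 (gather 2 wood): mica=9 wood=2
After 3 (craft glass): glass=1 mica=5 wood=2
After 4 (craft glass): glass=2 mica=1 wood=2
After 5 (gather 2 mica): glass=2 mica=3 wood=2
After 6 (gather 2 wood): glass=2 mica=3 wood=4
After 7 (gather 7 wood): glass=2 mica=3 wood=11
After 8 (consume 8 wood): glass=2 mica=3 wood=3
After 9 (consume 1 wood): glass=2 mica=3 wood=2
After 10 (gather 1 mica): glass=2 mica=4 wood=2
After 11 (craft glass): glass=3 wood=2
After 12 (consume 3 glass): wood=2
After 13 (gather 2 mithril): mithril=2 wood=2

Answer: no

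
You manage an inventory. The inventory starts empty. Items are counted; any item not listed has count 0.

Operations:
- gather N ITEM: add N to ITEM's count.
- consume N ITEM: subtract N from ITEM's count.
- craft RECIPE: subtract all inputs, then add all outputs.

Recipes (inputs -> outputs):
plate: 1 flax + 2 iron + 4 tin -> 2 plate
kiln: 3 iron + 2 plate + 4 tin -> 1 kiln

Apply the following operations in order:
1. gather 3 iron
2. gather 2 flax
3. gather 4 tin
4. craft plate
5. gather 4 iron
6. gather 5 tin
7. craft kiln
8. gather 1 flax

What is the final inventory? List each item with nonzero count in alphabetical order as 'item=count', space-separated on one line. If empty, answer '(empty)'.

After 1 (gather 3 iron): iron=3
After 2 (gather 2 flax): flax=2 iron=3
After 3 (gather 4 tin): flax=2 iron=3 tin=4
After 4 (craft plate): flax=1 iron=1 plate=2
After 5 (gather 4 iron): flax=1 iron=5 plate=2
After 6 (gather 5 tin): flax=1 iron=5 plate=2 tin=5
After 7 (craft kiln): flax=1 iron=2 kiln=1 tin=1
After 8 (gather 1 flax): flax=2 iron=2 kiln=1 tin=1

Answer: flax=2 iron=2 kiln=1 tin=1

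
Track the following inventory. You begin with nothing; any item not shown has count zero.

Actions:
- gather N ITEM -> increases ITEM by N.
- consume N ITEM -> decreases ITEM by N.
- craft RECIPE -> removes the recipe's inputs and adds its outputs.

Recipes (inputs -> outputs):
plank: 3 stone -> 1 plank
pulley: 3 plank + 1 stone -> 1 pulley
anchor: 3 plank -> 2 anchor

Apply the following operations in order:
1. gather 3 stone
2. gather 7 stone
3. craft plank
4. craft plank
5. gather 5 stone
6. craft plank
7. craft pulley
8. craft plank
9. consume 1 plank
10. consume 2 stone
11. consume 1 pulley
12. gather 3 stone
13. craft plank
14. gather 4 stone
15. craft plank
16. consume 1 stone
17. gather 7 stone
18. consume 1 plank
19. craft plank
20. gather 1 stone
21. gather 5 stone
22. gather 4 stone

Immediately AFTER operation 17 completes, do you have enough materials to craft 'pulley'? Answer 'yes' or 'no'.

Answer: no

Derivation:
After 1 (gather 3 stone): stone=3
After 2 (gather 7 stone): stone=10
After 3 (craft plank): plank=1 stone=7
After 4 (craft plank): plank=2 stone=4
After 5 (gather 5 stone): plank=2 stone=9
After 6 (craft plank): plank=3 stone=6
After 7 (craft pulley): pulley=1 stone=5
After 8 (craft plank): plank=1 pulley=1 stone=2
After 9 (consume 1 plank): pulley=1 stone=2
After 10 (consume 2 stone): pulley=1
After 11 (consume 1 pulley): (empty)
After 12 (gather 3 stone): stone=3
After 13 (craft plank): plank=1
After 14 (gather 4 stone): plank=1 stone=4
After 15 (craft plank): plank=2 stone=1
After 16 (consume 1 stone): plank=2
After 17 (gather 7 stone): plank=2 stone=7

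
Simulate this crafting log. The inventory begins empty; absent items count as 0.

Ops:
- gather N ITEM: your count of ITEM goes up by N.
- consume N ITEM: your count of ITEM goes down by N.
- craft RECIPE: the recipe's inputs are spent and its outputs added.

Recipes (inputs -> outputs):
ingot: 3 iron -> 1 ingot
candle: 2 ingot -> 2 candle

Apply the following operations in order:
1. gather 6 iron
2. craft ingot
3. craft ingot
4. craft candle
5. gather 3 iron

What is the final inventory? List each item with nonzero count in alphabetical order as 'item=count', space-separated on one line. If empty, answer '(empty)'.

Answer: candle=2 iron=3

Derivation:
After 1 (gather 6 iron): iron=6
After 2 (craft ingot): ingot=1 iron=3
After 3 (craft ingot): ingot=2
After 4 (craft candle): candle=2
After 5 (gather 3 iron): candle=2 iron=3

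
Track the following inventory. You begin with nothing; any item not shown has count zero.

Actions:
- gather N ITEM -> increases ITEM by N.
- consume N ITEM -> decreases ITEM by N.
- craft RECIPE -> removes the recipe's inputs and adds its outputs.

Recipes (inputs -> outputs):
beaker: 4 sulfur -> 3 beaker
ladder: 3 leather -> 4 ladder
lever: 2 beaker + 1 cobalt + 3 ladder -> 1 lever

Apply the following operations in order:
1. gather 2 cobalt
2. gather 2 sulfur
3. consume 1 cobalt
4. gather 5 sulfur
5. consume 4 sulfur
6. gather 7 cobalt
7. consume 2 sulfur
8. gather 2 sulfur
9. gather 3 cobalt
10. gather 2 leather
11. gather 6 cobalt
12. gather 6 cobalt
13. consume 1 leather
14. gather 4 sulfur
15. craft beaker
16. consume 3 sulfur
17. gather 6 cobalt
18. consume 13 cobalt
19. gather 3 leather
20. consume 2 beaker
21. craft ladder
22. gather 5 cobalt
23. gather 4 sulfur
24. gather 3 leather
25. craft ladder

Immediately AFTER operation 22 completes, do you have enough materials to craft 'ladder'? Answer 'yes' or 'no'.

Answer: no

Derivation:
After 1 (gather 2 cobalt): cobalt=2
After 2 (gather 2 sulfur): cobalt=2 sulfur=2
After 3 (consume 1 cobalt): cobalt=1 sulfur=2
After 4 (gather 5 sulfur): cobalt=1 sulfur=7
After 5 (consume 4 sulfur): cobalt=1 sulfur=3
After 6 (gather 7 cobalt): cobalt=8 sulfur=3
After 7 (consume 2 sulfur): cobalt=8 sulfur=1
After 8 (gather 2 sulfur): cobalt=8 sulfur=3
After 9 (gather 3 cobalt): cobalt=11 sulfur=3
After 10 (gather 2 leather): cobalt=11 leather=2 sulfur=3
After 11 (gather 6 cobalt): cobalt=17 leather=2 sulfur=3
After 12 (gather 6 cobalt): cobalt=23 leather=2 sulfur=3
After 13 (consume 1 leather): cobalt=23 leather=1 sulfur=3
After 14 (gather 4 sulfur): cobalt=23 leather=1 sulfur=7
After 15 (craft beaker): beaker=3 cobalt=23 leather=1 sulfur=3
After 16 (consume 3 sulfur): beaker=3 cobalt=23 leather=1
After 17 (gather 6 cobalt): beaker=3 cobalt=29 leather=1
After 18 (consume 13 cobalt): beaker=3 cobalt=16 leather=1
After 19 (gather 3 leather): beaker=3 cobalt=16 leather=4
After 20 (consume 2 beaker): beaker=1 cobalt=16 leather=4
After 21 (craft ladder): beaker=1 cobalt=16 ladder=4 leather=1
After 22 (gather 5 cobalt): beaker=1 cobalt=21 ladder=4 leather=1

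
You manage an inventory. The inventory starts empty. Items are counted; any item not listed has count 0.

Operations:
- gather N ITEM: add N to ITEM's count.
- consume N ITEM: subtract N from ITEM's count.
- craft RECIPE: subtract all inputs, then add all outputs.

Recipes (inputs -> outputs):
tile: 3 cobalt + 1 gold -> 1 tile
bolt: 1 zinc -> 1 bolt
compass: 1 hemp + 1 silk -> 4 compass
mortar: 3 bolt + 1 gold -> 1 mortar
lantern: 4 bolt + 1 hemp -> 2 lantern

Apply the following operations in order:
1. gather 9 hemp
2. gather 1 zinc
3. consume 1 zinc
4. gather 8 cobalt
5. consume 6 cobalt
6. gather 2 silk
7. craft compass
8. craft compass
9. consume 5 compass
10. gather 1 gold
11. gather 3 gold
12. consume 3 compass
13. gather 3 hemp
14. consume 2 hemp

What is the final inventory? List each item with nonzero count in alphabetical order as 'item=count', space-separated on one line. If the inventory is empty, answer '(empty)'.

Answer: cobalt=2 gold=4 hemp=8

Derivation:
After 1 (gather 9 hemp): hemp=9
After 2 (gather 1 zinc): hemp=9 zinc=1
After 3 (consume 1 zinc): hemp=9
After 4 (gather 8 cobalt): cobalt=8 hemp=9
After 5 (consume 6 cobalt): cobalt=2 hemp=9
After 6 (gather 2 silk): cobalt=2 hemp=9 silk=2
After 7 (craft compass): cobalt=2 compass=4 hemp=8 silk=1
After 8 (craft compass): cobalt=2 compass=8 hemp=7
After 9 (consume 5 compass): cobalt=2 compass=3 hemp=7
After 10 (gather 1 gold): cobalt=2 compass=3 gold=1 hemp=7
After 11 (gather 3 gold): cobalt=2 compass=3 gold=4 hemp=7
After 12 (consume 3 compass): cobalt=2 gold=4 hemp=7
After 13 (gather 3 hemp): cobalt=2 gold=4 hemp=10
After 14 (consume 2 hemp): cobalt=2 gold=4 hemp=8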